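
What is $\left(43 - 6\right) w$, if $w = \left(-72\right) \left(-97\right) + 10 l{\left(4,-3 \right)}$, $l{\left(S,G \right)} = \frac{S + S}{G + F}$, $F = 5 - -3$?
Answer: $259000$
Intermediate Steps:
$F = 8$ ($F = 5 + 3 = 8$)
$l{\left(S,G \right)} = \frac{2 S}{8 + G}$ ($l{\left(S,G \right)} = \frac{S + S}{G + 8} = \frac{2 S}{8 + G}$)
$w = 7000$ ($w = \left(-72\right) \left(-97\right) + 10 \cdot 2 \cdot 4 \frac{1}{8 - 3} = 6984 + 10 \cdot 2 \cdot 4 \cdot \frac{1}{5} = 6984 + 10 \cdot \frac{8}{5} = 6984 + 16 = 7000$)
$\left(43 - 6\right) w = \left(43 - 6\right) 7000 = 37 \cdot 7000 = 259000$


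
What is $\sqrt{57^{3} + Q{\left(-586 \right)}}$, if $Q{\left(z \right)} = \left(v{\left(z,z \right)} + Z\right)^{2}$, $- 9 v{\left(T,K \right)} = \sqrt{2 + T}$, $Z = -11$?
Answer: $\frac{\sqrt{15009850 + 396 i \sqrt{146}}}{9} \approx 430.47 + 0.068614 i$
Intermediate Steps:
$v{\left(T,K \right)} = - \frac{\sqrt{2 + T}}{9}$
$Q{\left(z \right)} = \left(-11 - \frac{\sqrt{2 + z}}{9}\right)^{2}$ ($Q{\left(z \right)} = \left(- \frac{\sqrt{2 + z}}{9} - 11\right)^{2} = \left(-11 - \frac{\sqrt{2 + z}}{9}\right)^{2}$)
$\sqrt{57^{3} + Q{\left(-586 \right)}} = \sqrt{57^{3} + \frac{\left(99 + \sqrt{2 - 586}\right)^{2}}{81}} = \sqrt{185193 + \frac{\left(99 + \sqrt{-584}\right)^{2}}{81}} = \sqrt{185193 + \frac{\left(99 + 2 i \sqrt{146}\right)^{2}}{81}}$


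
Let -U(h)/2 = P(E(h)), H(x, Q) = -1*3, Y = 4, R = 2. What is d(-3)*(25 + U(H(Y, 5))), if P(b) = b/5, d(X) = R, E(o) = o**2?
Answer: 214/5 ≈ 42.800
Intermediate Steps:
d(X) = 2
H(x, Q) = -3
P(b) = b/5 (P(b) = b*(1/5) = b/5)
U(h) = -2*h**2/5
d(-3)*(25 + U(H(Y, 5))) = 2*(25 - 2/5*(-3)**2) = 2*(25 - 2/5*9) = 2*(25 - 18/5) = 2*(107/5) = 214/5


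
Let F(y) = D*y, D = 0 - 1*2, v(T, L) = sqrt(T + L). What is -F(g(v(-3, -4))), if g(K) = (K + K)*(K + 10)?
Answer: -28 + 40*I*sqrt(7) ≈ -28.0 + 105.83*I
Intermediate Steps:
v(T, L) = sqrt(L + T)
D = -2 (D = 0 - 2 = -2)
g(K) = 2*K*(10 + K) (g(K) = (2*K)*(10 + K) = 2*K*(10 + K))
F(y) = -2*y
-F(g(v(-3, -4))) = -(-2)*2*sqrt(-4 - 3)*(10 + sqrt(-4 - 3)) = -(-2)*2*sqrt(-7)*(10 + sqrt(-7)) = -(-2)*2*(I*sqrt(7))*(10 + I*sqrt(7)) = -(-2)*2*I*sqrt(7)*(10 + I*sqrt(7)) = -(-4)*I*sqrt(7)*(10 + I*sqrt(7)) = 4*I*sqrt(7)*(10 + I*sqrt(7))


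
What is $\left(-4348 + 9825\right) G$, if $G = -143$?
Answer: $-783211$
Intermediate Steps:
$\left(-4348 + 9825\right) G = \left(-4348 + 9825\right) \left(-143\right) = 5477 \left(-143\right) = -783211$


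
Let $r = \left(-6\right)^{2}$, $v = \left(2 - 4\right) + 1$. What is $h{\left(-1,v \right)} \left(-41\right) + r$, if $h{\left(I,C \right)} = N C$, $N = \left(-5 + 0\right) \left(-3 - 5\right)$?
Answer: $1676$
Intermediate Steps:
$N = 40$ ($N = \left(-5\right) \left(-8\right) = 40$)
$v = -1$ ($v = -2 + 1 = -1$)
$r = 36$
$h{\left(I,C \right)} = 40 C$
$h{\left(-1,v \right)} \left(-41\right) + r = 40 \left(-1\right) \left(-41\right) + 36 = \left(-40\right) \left(-41\right) + 36 = 1640 + 36 = 1676$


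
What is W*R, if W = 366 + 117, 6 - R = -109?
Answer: 55545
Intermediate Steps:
R = 115 (R = 6 - 1*(-109) = 6 + 109 = 115)
W = 483
W*R = 483*115 = 55545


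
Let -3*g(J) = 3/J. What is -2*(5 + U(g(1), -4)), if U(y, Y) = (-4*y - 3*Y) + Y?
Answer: -34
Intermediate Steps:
g(J) = -1/J
U(y, Y) = -4*y - 2*Y
-2*(5 + U(g(1), -4)) = -2*(5 + (-(-4)/1 - 2*(-4))) = -2*(5 + (-(-4) + 8)) = -2*(5 + (-4*(-1) + 8)) = -2*(5 + (4 + 8)) = -2*(5 + 12) = -2*17 = -34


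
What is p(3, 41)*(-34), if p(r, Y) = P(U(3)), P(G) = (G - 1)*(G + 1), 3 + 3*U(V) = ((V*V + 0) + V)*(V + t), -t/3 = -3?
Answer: -75072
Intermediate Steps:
t = 9 (t = -3*(-3) = 9)
U(V) = -1 + (9 + V)*(V + V**2)/3 (U(V) = -1 + (((V*V + 0) + V)*(V + 9))/3 = -1 + (((V**2 + 0) + V)*(9 + V))/3 = -1 + ((V**2 + V)*(9 + V))/3 = -1 + ((V + V**2)*(9 + V))/3 = -1 + ((9 + V)*(V + V**2))/3 = -1 + (9 + V)*(V + V**2)/3)
P(G) = (1 + G)*(-1 + G) (P(G) = (-1 + G)*(1 + G) = (1 + G)*(-1 + G))
p(r, Y) = 2208 (p(r, Y) = -1 + (-1 + 3*3 + (1/3)*3**3 + (10/3)*3**2)**2 = -1 + (-1 + 9 + (1/3)*27 + (10/3)*9)**2 = -1 + (-1 + 9 + 9 + 30)**2 = -1 + 47**2 = -1 + 2209 = 2208)
p(3, 41)*(-34) = 2208*(-34) = -75072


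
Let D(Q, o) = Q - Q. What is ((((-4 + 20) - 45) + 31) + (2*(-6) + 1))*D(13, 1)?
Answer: 0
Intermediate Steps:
D(Q, o) = 0
((((-4 + 20) - 45) + 31) + (2*(-6) + 1))*D(13, 1) = ((((-4 + 20) - 45) + 31) + (2*(-6) + 1))*0 = (((16 - 45) + 31) + (-12 + 1))*0 = ((-29 + 31) - 11)*0 = (2 - 11)*0 = -9*0 = 0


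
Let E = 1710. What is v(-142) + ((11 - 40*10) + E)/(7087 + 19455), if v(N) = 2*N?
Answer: -7536607/26542 ≈ -283.95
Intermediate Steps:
v(-142) + ((11 - 40*10) + E)/(7087 + 19455) = 2*(-142) + ((11 - 40*10) + 1710)/(7087 + 19455) = -284 + ((11 - 400) + 1710)/26542 = -284 + (-389 + 1710)*(1/26542) = -284 + 1321*(1/26542) = -284 + 1321/26542 = -7536607/26542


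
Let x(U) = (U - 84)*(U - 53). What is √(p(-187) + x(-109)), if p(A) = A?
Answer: √31079 ≈ 176.29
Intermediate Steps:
x(U) = (-84 + U)*(-53 + U)
√(p(-187) + x(-109)) = √(-187 + (4452 + (-109)² - 137*(-109))) = √(-187 + (4452 + 11881 + 14933)) = √(-187 + 31266) = √31079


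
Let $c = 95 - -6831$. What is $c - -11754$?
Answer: $18680$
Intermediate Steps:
$c = 6926$ ($c = 95 + 6831 = 6926$)
$c - -11754 = 6926 - -11754 = 6926 + 11754 = 18680$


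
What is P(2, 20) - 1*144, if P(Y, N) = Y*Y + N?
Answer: -120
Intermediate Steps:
P(Y, N) = N + Y**2 (P(Y, N) = Y**2 + N = N + Y**2)
P(2, 20) - 1*144 = (20 + 2**2) - 1*144 = (20 + 4) - 144 = 24 - 144 = -120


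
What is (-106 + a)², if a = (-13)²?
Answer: 3969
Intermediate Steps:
a = 169
(-106 + a)² = (-106 + 169)² = 63² = 3969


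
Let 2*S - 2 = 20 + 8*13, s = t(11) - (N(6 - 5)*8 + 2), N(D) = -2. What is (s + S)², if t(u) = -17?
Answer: 3600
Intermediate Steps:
s = -3 (s = -17 - (-2*8 + 2) = -17 - (-16 + 2) = -17 - 1*(-14) = -17 + 14 = -3)
S = 63 (S = 1 + (20 + 8*13)/2 = 1 + (20 + 104)/2 = 1 + (½)*124 = 1 + 62 = 63)
(s + S)² = (-3 + 63)² = 60² = 3600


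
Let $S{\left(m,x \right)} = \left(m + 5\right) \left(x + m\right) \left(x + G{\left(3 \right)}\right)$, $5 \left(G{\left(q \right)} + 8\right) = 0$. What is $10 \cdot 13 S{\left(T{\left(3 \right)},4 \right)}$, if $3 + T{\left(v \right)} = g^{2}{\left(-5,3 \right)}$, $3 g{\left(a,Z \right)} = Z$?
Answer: $-3120$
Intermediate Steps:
$g{\left(a,Z \right)} = \frac{Z}{3}$
$G{\left(q \right)} = -8$ ($G{\left(q \right)} = -8 + \frac{1}{5} \cdot 0 = -8 + 0 = -8$)
$T{\left(v \right)} = -2$ ($T{\left(v \right)} = -3 + \left(\frac{1}{3} \cdot 3\right)^{2} = -3 + 1^{2} = -3 + 1 = -2$)
$S{\left(m,x \right)} = \left(-8 + x\right) \left(5 + m\right) \left(m + x\right)$ ($S{\left(m,x \right)} = \left(m + 5\right) \left(x + m\right) \left(x - 8\right) = \left(5 + m\right) \left(m + x\right) \left(-8 + x\right) = \left(-8 + x\right) \left(5 + m\right) \left(m + x\right)$)
$10 \cdot 13 S{\left(T{\left(3 \right)},4 \right)} = 10 \cdot 13 \left(\left(-40\right) \left(-2\right) - 160 - 8 \left(-2\right)^{2} + 5 \cdot 4^{2} - 2 \cdot 4^{2} + 4 \left(-2\right)^{2} - \left(-6\right) 4\right) = 130 \left(80 - 160 - 32 + 5 \cdot 16 - 32 + 4 \cdot 4 + 24\right) = 130 \left(80 - 160 - 32 + 80 - 32 + 16 + 24\right) = 130 \left(-24\right) = -3120$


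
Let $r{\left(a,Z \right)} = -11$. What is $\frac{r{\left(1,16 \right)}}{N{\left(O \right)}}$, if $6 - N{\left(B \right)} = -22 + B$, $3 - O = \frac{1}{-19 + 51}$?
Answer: $- \frac{352}{801} \approx -0.43945$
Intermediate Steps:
$O = \frac{95}{32}$ ($O = 3 - \frac{1}{-19 + 51} = 3 - \frac{1}{32} = \frac{95}{32} \approx 2.9688$)
$N{\left(B \right)} = 28 - B$ ($N{\left(B \right)} = 6 - \left(-22 + B\right) = 28 - B$)
$\frac{r{\left(1,16 \right)}}{N{\left(O \right)}} = \frac{1}{28 - \frac{95}{32}} \left(-11\right) = \frac{1}{\frac{801}{32}} \left(-11\right) = \frac{32}{801} \left(-11\right) = - \frac{352}{801}$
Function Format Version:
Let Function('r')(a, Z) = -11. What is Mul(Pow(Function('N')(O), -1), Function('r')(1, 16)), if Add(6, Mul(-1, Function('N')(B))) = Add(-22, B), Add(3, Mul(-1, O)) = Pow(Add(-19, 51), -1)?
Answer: Rational(-352, 801) ≈ -0.43945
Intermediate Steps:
O = Rational(95, 32) (O = Add(3, Mul(-1, Pow(Add(-19, 51), -1))) = Add(3, Mul(-1, Pow(32, -1))) = Add(3, Mul(-1, Rational(1, 32))) = Add(3, Rational(-1, 32)) = Rational(95, 32) ≈ 2.9688)
Function('N')(B) = Add(28, Mul(-1, B)) (Function('N')(B) = Add(6, Mul(-1, Add(-22, B))) = Add(6, Add(22, Mul(-1, B))) = Add(28, Mul(-1, B)))
Mul(Pow(Function('N')(O), -1), Function('r')(1, 16)) = Mul(Pow(Add(28, Mul(-1, Rational(95, 32))), -1), -11) = Mul(Pow(Add(28, Rational(-95, 32)), -1), -11) = Mul(Pow(Rational(801, 32), -1), -11) = Mul(Rational(32, 801), -11) = Rational(-352, 801)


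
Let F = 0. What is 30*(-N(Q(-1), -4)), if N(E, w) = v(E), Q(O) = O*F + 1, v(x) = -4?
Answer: 120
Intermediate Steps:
Q(O) = 1 (Q(O) = O*0 + 1 = 0 + 1 = 1)
N(E, w) = -4
30*(-N(Q(-1), -4)) = 30*(-1*(-4)) = 30*4 = 120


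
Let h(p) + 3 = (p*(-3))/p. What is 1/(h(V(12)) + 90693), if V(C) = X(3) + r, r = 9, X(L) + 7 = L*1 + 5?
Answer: 1/90687 ≈ 1.1027e-5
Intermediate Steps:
X(L) = -2 + L (X(L) = -7 + (L*1 + 5) = -7 + (L + 5) = -7 + (5 + L) = -2 + L)
V(C) = 10 (V(C) = (-2 + 3) + 9 = 1 + 9 = 10)
h(p) = -6 (h(p) = -3 + (p*(-3))/p = -3 + (-3*p)/p = -3 - 3 = -6)
1/(h(V(12)) + 90693) = 1/(-6 + 90693) = 1/90687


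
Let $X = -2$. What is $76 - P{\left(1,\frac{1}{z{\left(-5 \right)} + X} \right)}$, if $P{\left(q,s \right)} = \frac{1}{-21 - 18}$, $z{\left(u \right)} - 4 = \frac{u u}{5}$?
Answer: $\frac{2965}{39} \approx 76.026$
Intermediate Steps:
$z{\left(u \right)} = 4 + \frac{u^{2}}{5}$ ($z{\left(u \right)} = 4 + \frac{u u}{5} = 4 + u^{2} \cdot \frac{1}{5} = 4 + \frac{u^{2}}{5}$)
$P{\left(q,s \right)} = - \frac{1}{39}$ ($P{\left(q,s \right)} = \frac{1}{-39} = - \frac{1}{39}$)
$76 - P{\left(1,\frac{1}{z{\left(-5 \right)} + X} \right)} = 76 - - \frac{1}{39} = 76 + \frac{1}{39} = \frac{2965}{39}$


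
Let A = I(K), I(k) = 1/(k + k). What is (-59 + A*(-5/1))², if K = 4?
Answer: 227529/64 ≈ 3555.1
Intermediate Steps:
I(k) = 1/(2*k)
A = ⅛ (A = (½)/4 = (½)*(¼) = ⅛ ≈ 0.12500)
(-59 + A*(-5/1))² = (-59 + (-5/1)/8)² = (-59 + (-5*1)/8)² = (-59 + (⅛)*(-5))² = (-59 - 5/8)² = (-477/8)² = 227529/64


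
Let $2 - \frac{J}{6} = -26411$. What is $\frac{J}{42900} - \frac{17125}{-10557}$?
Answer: $\frac{401285791}{75482550} \approx 5.3163$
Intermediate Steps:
$J = 158478$ ($J = 12 - -158466 = 12 + 158466 = 158478$)
$\frac{J}{42900} - \frac{17125}{-10557} = \frac{158478}{42900} - \frac{17125}{-10557} = 158478 \cdot \frac{1}{42900} - - \frac{17125}{10557} = \frac{26413}{7150} + \frac{17125}{10557} = \frac{401285791}{75482550}$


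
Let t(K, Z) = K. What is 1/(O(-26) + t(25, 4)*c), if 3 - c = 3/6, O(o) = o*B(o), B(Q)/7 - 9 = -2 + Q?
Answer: 2/7041 ≈ 0.00028405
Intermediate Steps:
B(Q) = 49 + 7*Q (B(Q) = 63 + 7*(-2 + Q) = 63 + (-14 + 7*Q) = 49 + 7*Q)
O(o) = o*(49 + 7*o)
c = 5/2 (c = 3 - 3/6 = 3 - 1*1/2 = 3 - 1/2 = 5/2 ≈ 2.5000)
1/(O(-26) + t(25, 4)*c) = 1/(7*(-26)*(7 - 26) + 25*(5/2)) = 1/(7*(-26)*(-19) + 125/2) = 1/(3458 + 125/2) = 1/(7041/2) = 2/7041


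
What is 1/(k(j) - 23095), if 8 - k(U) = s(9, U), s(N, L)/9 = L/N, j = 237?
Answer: -1/23324 ≈ -4.2874e-5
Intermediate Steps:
s(N, L) = 9*L/N (s(N, L) = 9*(L/N) = 9*L/N)
k(U) = 8 - U (k(U) = 8 - 9*U/9 = 8 - U)
1/(k(j) - 23095) = 1/((8 - 1*237) - 23095) = 1/((8 - 237) - 23095) = 1/(-229 - 23095) = 1/(-23324) = -1/23324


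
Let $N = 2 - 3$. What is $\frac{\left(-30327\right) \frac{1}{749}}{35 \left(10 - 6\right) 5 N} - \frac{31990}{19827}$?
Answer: $- \frac{16171063571}{10395296100} \approx -1.5556$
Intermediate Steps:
$N = -1$
$\frac{\left(-30327\right) \frac{1}{749}}{35 \left(10 - 6\right) 5 N} - \frac{31990}{19827} = \frac{\left(-30327\right) \frac{1}{749}}{35 \left(10 - 6\right) 5 \left(-1\right)} - \frac{31990}{19827} = \frac{\left(-30327\right) \frac{1}{749}}{35 \left(10 - 6\right) \left(-5\right)} - \frac{31990}{19827} = - \frac{30327}{749 \cdot 35 \cdot 4 \left(-5\right)} - \frac{31990}{19827} = - \frac{30327}{749 \cdot 140 \left(-5\right)} - \frac{31990}{19827} = - \frac{30327}{749 \left(-700\right)} - \frac{31990}{19827} = \left(- \frac{30327}{749}\right) \left(- \frac{1}{700}\right) - \frac{31990}{19827} = \frac{30327}{524300} - \frac{31990}{19827} = - \frac{16171063571}{10395296100}$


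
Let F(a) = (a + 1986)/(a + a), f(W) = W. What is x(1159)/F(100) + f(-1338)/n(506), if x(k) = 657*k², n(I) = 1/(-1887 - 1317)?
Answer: 92724852636/1043 ≈ 8.8902e+7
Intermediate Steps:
n(I) = -1/3204 (n(I) = 1/(-3204) = -1/3204)
F(a) = (1986 + a)/(2*a) (F(a) = (1986 + a)/((2*a)) = (1986 + a)*(1/(2*a)) = (1986 + a)/(2*a))
x(1159)/F(100) + f(-1338)/n(506) = (657*1159²)/(((½)*(1986 + 100)/100)) - 1338/(-1/3204) = (657*1343281)/(((½)*(1/100)*2086)) - 1338*(-3204) = 882535617/(1043/100) + 4286952 = 882535617*(100/1043) + 4286952 = 88253561700/1043 + 4286952 = 92724852636/1043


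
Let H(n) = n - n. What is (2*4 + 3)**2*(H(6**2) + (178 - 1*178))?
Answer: 0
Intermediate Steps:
H(n) = 0
(2*4 + 3)**2*(H(6**2) + (178 - 1*178)) = (2*4 + 3)**2*(0 + (178 - 1*178)) = (8 + 3)**2*(0 + (178 - 178)) = 11**2*(0 + 0) = 121*0 = 0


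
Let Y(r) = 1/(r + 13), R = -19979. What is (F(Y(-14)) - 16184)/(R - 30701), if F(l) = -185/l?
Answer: 15999/50680 ≈ 0.31569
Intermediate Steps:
Y(r) = 1/(13 + r)
(F(Y(-14)) - 16184)/(R - 30701) = (-185/(1/(13 - 14)) - 16184)/(-19979 - 30701) = (-185/(1/(-1)) - 16184)/(-50680) = (-185/(-1) - 16184)*(-1/50680) = (-185*(-1) - 16184)*(-1/50680) = (185 - 16184)*(-1/50680) = -15999*(-1/50680) = 15999/50680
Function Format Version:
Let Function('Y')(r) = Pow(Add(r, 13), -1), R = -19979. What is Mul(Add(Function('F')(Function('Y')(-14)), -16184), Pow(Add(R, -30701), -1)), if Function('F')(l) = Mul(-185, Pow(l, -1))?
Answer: Rational(15999, 50680) ≈ 0.31569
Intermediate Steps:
Function('Y')(r) = Pow(Add(13, r), -1)
Mul(Add(Function('F')(Function('Y')(-14)), -16184), Pow(Add(R, -30701), -1)) = Mul(Add(Mul(-185, Pow(Pow(Add(13, -14), -1), -1)), -16184), Pow(Add(-19979, -30701), -1)) = Mul(Add(Mul(-185, Pow(Pow(-1, -1), -1)), -16184), Pow(-50680, -1)) = Mul(Add(Mul(-185, Pow(-1, -1)), -16184), Rational(-1, 50680)) = Mul(Add(Mul(-185, -1), -16184), Rational(-1, 50680)) = Mul(Add(185, -16184), Rational(-1, 50680)) = Mul(-15999, Rational(-1, 50680)) = Rational(15999, 50680)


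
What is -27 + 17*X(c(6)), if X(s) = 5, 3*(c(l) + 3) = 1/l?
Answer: 58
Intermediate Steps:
c(l) = -3 + 1/(3*l)
-27 + 17*X(c(6)) = -27 + 17*5 = -27 + 85 = 58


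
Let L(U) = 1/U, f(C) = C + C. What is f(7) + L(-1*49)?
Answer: 685/49 ≈ 13.980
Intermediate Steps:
f(C) = 2*C
f(7) + L(-1*49) = 2*7 + 1/(-1*49) = 14 + 1/(-49) = 14 - 1/49 = 685/49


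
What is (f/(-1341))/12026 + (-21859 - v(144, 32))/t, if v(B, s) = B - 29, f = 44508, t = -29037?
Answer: 19615520816/26015322669 ≈ 0.75400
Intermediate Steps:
v(B, s) = -29 + B
(f/(-1341))/12026 + (-21859 - v(144, 32))/t = (44508/(-1341))/12026 + (-21859 - (-29 + 144))/(-29037) = (44508*(-1/1341))*(1/12026) + (-21859 - 1*115)*(-1/29037) = -14836/447*1/12026 + (-21859 - 115)*(-1/29037) = -7418/2687811 - 21974*(-1/29037) = -7418/2687811 + 21974/29037 = 19615520816/26015322669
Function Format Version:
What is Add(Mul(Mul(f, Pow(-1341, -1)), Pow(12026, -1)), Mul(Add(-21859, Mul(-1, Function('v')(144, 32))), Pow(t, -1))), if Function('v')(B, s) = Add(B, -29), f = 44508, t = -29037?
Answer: Rational(19615520816, 26015322669) ≈ 0.75400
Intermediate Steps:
Function('v')(B, s) = Add(-29, B)
Add(Mul(Mul(f, Pow(-1341, -1)), Pow(12026, -1)), Mul(Add(-21859, Mul(-1, Function('v')(144, 32))), Pow(t, -1))) = Add(Mul(Mul(44508, Pow(-1341, -1)), Pow(12026, -1)), Mul(Add(-21859, Mul(-1, Add(-29, 144))), Pow(-29037, -1))) = Add(Mul(Mul(44508, Rational(-1, 1341)), Rational(1, 12026)), Mul(Add(-21859, Mul(-1, 115)), Rational(-1, 29037))) = Add(Mul(Rational(-14836, 447), Rational(1, 12026)), Mul(Add(-21859, -115), Rational(-1, 29037))) = Add(Rational(-7418, 2687811), Mul(-21974, Rational(-1, 29037))) = Add(Rational(-7418, 2687811), Rational(21974, 29037)) = Rational(19615520816, 26015322669)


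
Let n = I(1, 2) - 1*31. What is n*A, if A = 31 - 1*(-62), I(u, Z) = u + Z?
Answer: -2604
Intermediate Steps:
I(u, Z) = Z + u
n = -28 (n = (2 + 1) - 1*31 = 3 - 31 = -28)
A = 93 (A = 31 + 62 = 93)
n*A = -28*93 = -2604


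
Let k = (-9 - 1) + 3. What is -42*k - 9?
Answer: 285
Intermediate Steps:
k = -7 (k = -10 + 3 = -7)
-42*k - 9 = -42*(-7) - 9 = 294 - 9 = 285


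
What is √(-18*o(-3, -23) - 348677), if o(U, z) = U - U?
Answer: I*√348677 ≈ 590.49*I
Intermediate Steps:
o(U, z) = 0
√(-18*o(-3, -23) - 348677) = √(-18*0 - 348677) = √(0 - 348677) = √(-348677) = I*√348677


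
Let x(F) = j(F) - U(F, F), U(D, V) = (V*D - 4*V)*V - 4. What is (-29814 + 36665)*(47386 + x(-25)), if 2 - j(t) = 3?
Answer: 448836414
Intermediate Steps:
j(t) = -1 (j(t) = 2 - 1*3 = 2 - 3 = -1)
U(D, V) = -4 + V*(-4*V + D*V) (U(D, V) = (D*V - 4*V)*V - 4 = (-4*V + D*V)*V - 4 = V*(-4*V + D*V) - 4 = -4 + V*(-4*V + D*V))
x(F) = 3 - F³ + 4*F² (x(F) = -1 - (-4 - 4*F² + F*F²) = -1 - (-4 - 4*F² + F³) = -1 - (-4 + F³ - 4*F²) = -1 + (4 - F³ + 4*F²) = 3 - F³ + 4*F²)
(-29814 + 36665)*(47386 + x(-25)) = (-29814 + 36665)*(47386 + (3 - 1*(-25)³ + 4*(-25)²)) = 6851*(47386 + (3 - 1*(-15625) + 4*625)) = 6851*(47386 + (3 + 15625 + 2500)) = 6851*(47386 + 18128) = 6851*65514 = 448836414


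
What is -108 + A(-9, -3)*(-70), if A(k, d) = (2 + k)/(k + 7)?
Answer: -353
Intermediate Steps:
A(k, d) = (2 + k)/(7 + k)
-108 + A(-9, -3)*(-70) = -108 + ((2 - 9)/(7 - 9))*(-70) = -108 + (-7/(-2))*(-70) = -108 - ½*(-7)*(-70) = -108 + (7/2)*(-70) = -108 - 245 = -353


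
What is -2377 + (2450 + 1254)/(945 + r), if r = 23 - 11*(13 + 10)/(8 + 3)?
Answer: -2242561/945 ≈ -2373.1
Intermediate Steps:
r = 0 (r = 23 - 253/11 = 23 - 11*23/11 = 23 - 23 = 0)
-2377 + (2450 + 1254)/(945 + r) = -2377 + (2450 + 1254)/(945 + 0) = -2377 + 3704/945 = -2242561/945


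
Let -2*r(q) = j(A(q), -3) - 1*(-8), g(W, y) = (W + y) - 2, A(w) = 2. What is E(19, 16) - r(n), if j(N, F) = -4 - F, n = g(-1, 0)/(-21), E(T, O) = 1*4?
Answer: 15/2 ≈ 7.5000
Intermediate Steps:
g(W, y) = -2 + W + y
E(T, O) = 4
n = ⅐ (n = (-2 - 1 + 0)/(-21) = -3*(-1/21) = ⅐ ≈ 0.14286)
r(q) = -7/2 (r(q) = -((-4 - 1*(-3)) - 1*(-8))/2 = -((-4 + 3) + 8)/2 = -(-1 + 8)/2 = -½*7 = -7/2)
E(19, 16) - r(n) = 4 - 1*(-7/2) = 4 + 7/2 = 15/2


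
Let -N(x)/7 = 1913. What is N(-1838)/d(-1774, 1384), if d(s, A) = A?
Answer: -13391/1384 ≈ -9.6756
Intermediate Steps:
N(x) = -13391 (N(x) = -7*1913 = -13391)
N(-1838)/d(-1774, 1384) = -13391/1384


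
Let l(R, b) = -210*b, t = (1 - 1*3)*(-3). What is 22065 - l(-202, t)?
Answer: 23325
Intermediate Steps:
t = 6 (t = (1 - 3)*(-3) = -2*(-3) = 6)
22065 - l(-202, t) = 22065 - (-210)*6 = 22065 - 1*(-1260) = 22065 + 1260 = 23325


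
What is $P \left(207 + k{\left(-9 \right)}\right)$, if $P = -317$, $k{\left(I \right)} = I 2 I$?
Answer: $-116973$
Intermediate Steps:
$k{\left(I \right)} = 2 I^{2}$ ($k{\left(I \right)} = 2 I I = 2 I^{2}$)
$P \left(207 + k{\left(-9 \right)}\right) = - 317 \left(207 + 2 \left(-9\right)^{2}\right) = - 317 \left(207 + 2 \cdot 81\right) = - 317 \left(207 + 162\right) = \left(-317\right) 369 = -116973$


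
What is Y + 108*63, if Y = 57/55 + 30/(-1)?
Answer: 372627/55 ≈ 6775.0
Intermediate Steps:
Y = -1593/55 (Y = 57*(1/55) + 30*(-1) = 57/55 - 30 = -1593/55 ≈ -28.964)
Y + 108*63 = -1593/55 + 108*63 = -1593/55 + 6804 = 372627/55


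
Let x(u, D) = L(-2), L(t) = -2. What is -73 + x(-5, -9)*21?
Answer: -115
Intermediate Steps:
x(u, D) = -2
-73 + x(-5, -9)*21 = -73 - 2*21 = -73 - 42 = -115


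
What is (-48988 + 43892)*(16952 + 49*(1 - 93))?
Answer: -63414624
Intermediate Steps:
(-48988 + 43892)*(16952 + 49*(1 - 93)) = -5096*(16952 + 49*(-92)) = -5096*(16952 - 4508) = -5096*12444 = -63414624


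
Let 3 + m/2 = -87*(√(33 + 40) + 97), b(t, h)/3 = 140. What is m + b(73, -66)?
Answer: -16464 - 174*√73 ≈ -17951.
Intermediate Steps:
b(t, h) = 420 (b(t, h) = 3*140 = 420)
m = -16884 - 174*√73 (m = -6 + 2*(-87*(√(33 + 40) + 97)) = -6 + 2*(-87*(√73 + 97)) = -6 + 2*(-87*(97 + √73)) = -6 + 2*(-8439 - 87*√73) = -6 + (-16878 - 174*√73) = -16884 - 174*√73 ≈ -18371.)
m + b(73, -66) = (-16884 - 174*√73) + 420 = -16464 - 174*√73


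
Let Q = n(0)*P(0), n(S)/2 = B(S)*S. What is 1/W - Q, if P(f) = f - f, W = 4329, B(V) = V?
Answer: 1/4329 ≈ 0.00023100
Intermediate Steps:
P(f) = 0
n(S) = 2*S² (n(S) = 2*(S*S) = 2*S²)
Q = 0 (Q = (2*0²)*0 = (2*0)*0 = 0*0 = 0)
1/W - Q = 1/4329 - 1*0 = 1/4329 + 0 = 1/4329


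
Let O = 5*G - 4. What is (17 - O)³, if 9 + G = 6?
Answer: 46656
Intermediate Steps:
G = -3 (G = -9 + 6 = -3)
O = -19 (O = 5*(-3) - 4 = -15 - 4 = -19)
(17 - O)³ = (17 - 1*(-19))³ = (17 + 19)³ = 36³ = 46656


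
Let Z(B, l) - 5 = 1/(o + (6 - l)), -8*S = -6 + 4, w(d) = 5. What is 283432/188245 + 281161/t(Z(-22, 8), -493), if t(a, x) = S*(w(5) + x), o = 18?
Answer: -52892573741/22965890 ≈ -2303.1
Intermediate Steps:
S = ¼ (S = -(-6 + 4)/8 = -⅛*(-2) = ¼ ≈ 0.25000)
Z(B, l) = 5 + 1/(24 - l) (Z(B, l) = 5 + 1/(18 + (6 - l)) = 5 + 1/(24 - l))
t(a, x) = 5/4 + x/4 (t(a, x) = (5 + x)/4 = 5/4 + x/4)
283432/188245 + 281161/t(Z(-22, 8), -493) = 283432/188245 + 281161/(5/4 + (¼)*(-493)) = 283432*(1/188245) + 281161/(5/4 - 493/4) = 283432/188245 + 281161/(-122) = 283432/188245 + 281161*(-1/122) = 283432/188245 - 281161/122 = -52892573741/22965890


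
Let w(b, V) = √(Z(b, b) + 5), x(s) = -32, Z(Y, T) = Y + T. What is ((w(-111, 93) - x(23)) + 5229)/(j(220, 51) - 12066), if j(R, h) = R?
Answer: -5261/11846 - I*√217/11846 ≈ -0.44412 - 0.0012435*I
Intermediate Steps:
Z(Y, T) = T + Y
w(b, V) = √(5 + 2*b) (w(b, V) = √((b + b) + 5) = √(2*b + 5) = √(5 + 2*b))
((w(-111, 93) - x(23)) + 5229)/(j(220, 51) - 12066) = ((√(5 + 2*(-111)) - 1*(-32)) + 5229)/(220 - 12066) = ((√(5 - 222) + 32) + 5229)/(-11846) = ((√(-217) + 32) + 5229)*(-1/11846) = ((I*√217 + 32) + 5229)*(-1/11846) = ((32 + I*√217) + 5229)*(-1/11846) = (5261 + I*√217)*(-1/11846) = -5261/11846 - I*√217/11846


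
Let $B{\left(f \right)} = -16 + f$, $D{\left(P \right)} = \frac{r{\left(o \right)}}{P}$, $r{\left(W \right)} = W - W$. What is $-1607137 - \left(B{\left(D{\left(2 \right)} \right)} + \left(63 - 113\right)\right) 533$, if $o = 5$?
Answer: $-1571959$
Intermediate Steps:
$r{\left(W \right)} = 0$
$D{\left(P \right)} = 0$ ($D{\left(P \right)} = \frac{0}{P} = 0$)
$-1607137 - \left(B{\left(D{\left(2 \right)} \right)} + \left(63 - 113\right)\right) 533 = -1607137 - \left(\left(-16 + 0\right) + \left(63 - 113\right)\right) 533 = -1607137 - \left(-16 + \left(63 - 113\right)\right) 533 = -1607137 - \left(-16 - 50\right) 533 = -1607137 - \left(-66\right) 533 = -1607137 - -35178 = -1607137 + 35178 = -1571959$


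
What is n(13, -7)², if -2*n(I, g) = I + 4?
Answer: 289/4 ≈ 72.250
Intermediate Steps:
n(I, g) = -2 - I/2 (n(I, g) = -(I + 4)/2 = -(4 + I)/2 = -2 - I/2)
n(13, -7)² = (-2 - ½*13)² = (-2 - 13/2)² = (-17/2)² = 289/4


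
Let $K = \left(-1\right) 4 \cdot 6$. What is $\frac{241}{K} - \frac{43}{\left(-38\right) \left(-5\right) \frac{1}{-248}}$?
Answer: $\frac{105073}{2280} \approx 46.085$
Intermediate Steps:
$K = -24$ ($K = \left(-4\right) 6 = -24$)
$\frac{241}{K} - \frac{43}{\left(-38\right) \left(-5\right) \frac{1}{-248}} = \frac{241}{-24} - \frac{43}{\left(-38\right) \left(-5\right) \frac{1}{-248}} = 241 \left(- \frac{1}{24}\right) - \frac{43}{190 \left(- \frac{1}{248}\right)} = - \frac{241}{24} - \frac{43}{- \frac{95}{124}} = - \frac{241}{24} - - \frac{5332}{95} = - \frac{241}{24} + \frac{5332}{95} = \frac{105073}{2280}$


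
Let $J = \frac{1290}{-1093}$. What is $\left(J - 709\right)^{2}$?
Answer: $\frac{602528355529}{1194649} \approx 5.0436 \cdot 10^{5}$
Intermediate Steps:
$J = - \frac{1290}{1093}$ ($J = 1290 \left(- \frac{1}{1093}\right) = - \frac{1290}{1093} \approx -1.1802$)
$\left(J - 709\right)^{2} = \left(- \frac{1290}{1093} - 709\right)^{2} = \left(- \frac{776227}{1093}\right)^{2} = \frac{602528355529}{1194649}$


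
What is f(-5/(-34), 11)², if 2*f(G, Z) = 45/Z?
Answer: 2025/484 ≈ 4.1839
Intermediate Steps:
f(G, Z) = 45/(2*Z) (f(G, Z) = (45/Z)/2 = 45/(2*Z))
f(-5/(-34), 11)² = ((45/2)/11)² = ((45/2)*(1/11))² = (45/22)² = 2025/484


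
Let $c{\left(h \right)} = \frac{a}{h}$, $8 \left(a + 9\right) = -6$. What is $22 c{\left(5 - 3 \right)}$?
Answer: $- \frac{429}{4} \approx -107.25$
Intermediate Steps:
$a = - \frac{39}{4}$ ($a = -9 + \frac{1}{8} \left(-6\right) = -9 - \frac{3}{4} = - \frac{39}{4} \approx -9.75$)
$c{\left(h \right)} = - \frac{39}{4 h}$
$22 c{\left(5 - 3 \right)} = 22 \left(- \frac{39}{4 \left(5 - 3\right)}\right) = 22 \left(- \frac{39}{4 \cdot 2}\right) = 22 \left(\left(- \frac{39}{4}\right) \frac{1}{2}\right) = 22 \left(- \frac{39}{8}\right) = - \frac{429}{4}$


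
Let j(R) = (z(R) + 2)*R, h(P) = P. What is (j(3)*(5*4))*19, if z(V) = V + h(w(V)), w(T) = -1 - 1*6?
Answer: -2280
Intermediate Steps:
w(T) = -7 (w(T) = -1 - 6 = -7)
z(V) = -7 + V (z(V) = V - 7 = -7 + V)
j(R) = R*(-5 + R) (j(R) = ((-7 + R) + 2)*R = (-5 + R)*R = R*(-5 + R))
(j(3)*(5*4))*19 = ((3*(-5 + 3))*(5*4))*19 = ((3*(-2))*20)*19 = -6*20*19 = -120*19 = -2280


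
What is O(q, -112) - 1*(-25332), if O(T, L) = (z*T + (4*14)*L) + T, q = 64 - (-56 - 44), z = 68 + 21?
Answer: 33820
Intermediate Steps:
z = 89
q = 164 (q = 64 - 1*(-100) = 64 + 100 = 164)
O(T, L) = 56*L + 90*T (O(T, L) = (89*T + (4*14)*L) + T = (89*T + 56*L) + T = (56*L + 89*T) + T = 56*L + 90*T)
O(q, -112) - 1*(-25332) = (56*(-112) + 90*164) - 1*(-25332) = (-6272 + 14760) + 25332 = 8488 + 25332 = 33820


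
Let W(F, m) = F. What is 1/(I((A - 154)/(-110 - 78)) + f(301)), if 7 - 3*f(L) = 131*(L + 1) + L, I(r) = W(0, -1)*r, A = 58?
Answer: -3/39856 ≈ -7.5271e-5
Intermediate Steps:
I(r) = 0 (I(r) = 0*r = 0)
f(L) = -124/3 - 44*L (f(L) = 7/3 - (131*(L + 1) + L)/3 = 7/3 - (131*(1 + L) + L)/3 = 7/3 - ((131 + 131*L) + L)/3 = 7/3 - (131 + 132*L)/3 = 7/3 + (-131/3 - 44*L) = -124/3 - 44*L)
1/(I((A - 154)/(-110 - 78)) + f(301)) = 1/(0 + (-124/3 - 44*301)) = 1/(0 + (-124/3 - 13244)) = 1/(0 - 39856/3) = 1/(-39856/3) = -3/39856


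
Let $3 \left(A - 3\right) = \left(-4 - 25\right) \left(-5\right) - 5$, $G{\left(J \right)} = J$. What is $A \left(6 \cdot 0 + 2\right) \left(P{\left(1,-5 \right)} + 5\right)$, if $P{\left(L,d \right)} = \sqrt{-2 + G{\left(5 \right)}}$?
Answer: $\frac{1490}{3} + \frac{298 \sqrt{3}}{3} \approx 668.72$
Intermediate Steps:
$A = \frac{149}{3}$ ($A = 3 + \frac{\left(-4 - 25\right) \left(-5\right) - 5}{3} = 3 + \frac{\left(-29\right) \left(-5\right) - 5}{3} = 3 + \frac{145 - 5}{3} = 3 + \frac{1}{3} \cdot 140 = 3 + \frac{140}{3} = \frac{149}{3} \approx 49.667$)
$P{\left(L,d \right)} = \sqrt{3}$ ($P{\left(L,d \right)} = \sqrt{-2 + 5} = \sqrt{3}$)
$A \left(6 \cdot 0 + 2\right) \left(P{\left(1,-5 \right)} + 5\right) = \frac{149 \left(6 \cdot 0 + 2\right) \left(\sqrt{3} + 5\right)}{3} = \frac{149 \left(0 + 2\right) \left(5 + \sqrt{3}\right)}{3} = \frac{149 \cdot 2 \left(5 + \sqrt{3}\right)}{3} = \frac{149 \left(10 + 2 \sqrt{3}\right)}{3} = \frac{1490}{3} + \frac{298 \sqrt{3}}{3}$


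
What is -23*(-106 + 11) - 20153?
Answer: -17968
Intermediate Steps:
-23*(-106 + 11) - 20153 = -23*(-95) - 20153 = 2185 - 20153 = -17968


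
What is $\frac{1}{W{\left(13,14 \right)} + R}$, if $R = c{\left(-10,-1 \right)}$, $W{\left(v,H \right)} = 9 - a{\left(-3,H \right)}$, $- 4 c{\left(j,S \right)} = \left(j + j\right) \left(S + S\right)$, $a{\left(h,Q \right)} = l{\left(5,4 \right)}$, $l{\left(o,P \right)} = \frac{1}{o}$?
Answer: $- \frac{5}{6} \approx -0.83333$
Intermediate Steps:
$a{\left(h,Q \right)} = \frac{1}{5}$
$c{\left(j,S \right)} = - S j$ ($c{\left(j,S \right)} = - \frac{\left(j + j\right) \left(S + S\right)}{4} = - \frac{2 j 2 S}{4} = - \frac{4 S j}{4} = - S j$)
$W{\left(v,H \right)} = \frac{44}{5}$ ($W{\left(v,H \right)} = 9 - \frac{1}{5} = \frac{44}{5}$)
$R = -10$ ($R = \left(-1\right) \left(-1\right) \left(-10\right) = -10$)
$\frac{1}{W{\left(13,14 \right)} + R} = \frac{1}{\frac{44}{5} - 10} = \frac{1}{- \frac{6}{5}} = - \frac{5}{6}$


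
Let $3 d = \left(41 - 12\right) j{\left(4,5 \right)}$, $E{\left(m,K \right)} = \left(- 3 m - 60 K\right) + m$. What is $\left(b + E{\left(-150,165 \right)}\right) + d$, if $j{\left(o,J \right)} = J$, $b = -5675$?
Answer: $- \frac{45680}{3} \approx -15227.0$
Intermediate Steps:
$E{\left(m,K \right)} = - 60 K - 2 m$ ($E{\left(m,K \right)} = \left(- 60 K - 3 m\right) + m = - 60 K - 2 m$)
$d = \frac{145}{3}$ ($d = \frac{\left(41 - 12\right) 5}{3} = \frac{29 \cdot 5}{3} = \frac{1}{3} \cdot 145 = \frac{145}{3} \approx 48.333$)
$\left(b + E{\left(-150,165 \right)}\right) + d = \left(-5675 - 9600\right) + \frac{145}{3} = -15275 + \frac{145}{3} = - \frac{45680}{3}$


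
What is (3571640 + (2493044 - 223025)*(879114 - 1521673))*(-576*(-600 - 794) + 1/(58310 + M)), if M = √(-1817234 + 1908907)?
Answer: -3981998297993143256966969438/3399964427 + 1458617566981*√91673/3399964427 ≈ -1.1712e+18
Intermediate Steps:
M = √91673 ≈ 302.78
(3571640 + (2493044 - 223025)*(879114 - 1521673))*(-576*(-600 - 794) + 1/(58310 + M)) = (3571640 + (2493044 - 223025)*(879114 - 1521673))*(-576*(-600 - 794) + 1/(58310 + √91673)) = (3571640 + 2270019*(-642559))*(-576*(-1394) + 1/(58310 + √91673)) = (3571640 - 1458621138621)*(802944 + 1/(58310 + √91673)) = -1458617566981*(802944 + 1/(58310 + √91673)) = -1171188223701992064 - 1458617566981/(58310 + √91673)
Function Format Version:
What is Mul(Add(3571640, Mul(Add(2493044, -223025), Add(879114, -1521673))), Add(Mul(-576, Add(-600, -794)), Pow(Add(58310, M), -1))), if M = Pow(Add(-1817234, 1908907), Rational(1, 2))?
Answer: Add(Rational(-3981998297993143256966969438, 3399964427), Mul(Rational(1458617566981, 3399964427), Pow(91673, Rational(1, 2)))) ≈ -1.1712e+18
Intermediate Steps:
M = Pow(91673, Rational(1, 2)) ≈ 302.78
Mul(Add(3571640, Mul(Add(2493044, -223025), Add(879114, -1521673))), Add(Mul(-576, Add(-600, -794)), Pow(Add(58310, M), -1))) = Mul(Add(3571640, Mul(Add(2493044, -223025), Add(879114, -1521673))), Add(Mul(-576, Add(-600, -794)), Pow(Add(58310, Pow(91673, Rational(1, 2))), -1))) = Mul(Add(3571640, Mul(2270019, -642559)), Add(Mul(-576, -1394), Pow(Add(58310, Pow(91673, Rational(1, 2))), -1))) = Mul(Add(3571640, -1458621138621), Add(802944, Pow(Add(58310, Pow(91673, Rational(1, 2))), -1))) = Mul(-1458617566981, Add(802944, Pow(Add(58310, Pow(91673, Rational(1, 2))), -1))) = Add(-1171188223701992064, Mul(-1458617566981, Pow(Add(58310, Pow(91673, Rational(1, 2))), -1)))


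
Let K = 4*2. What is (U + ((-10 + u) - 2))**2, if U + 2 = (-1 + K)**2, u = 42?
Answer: 5929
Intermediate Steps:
K = 8
U = 47 (U = -2 + (-1 + 8)**2 = -2 + 7**2 = -2 + 49 = 47)
(U + ((-10 + u) - 2))**2 = (47 + ((-10 + 42) - 2))**2 = (47 + (32 - 2))**2 = (47 + 30)**2 = 77**2 = 5929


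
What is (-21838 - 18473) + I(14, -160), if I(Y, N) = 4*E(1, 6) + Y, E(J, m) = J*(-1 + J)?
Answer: -40297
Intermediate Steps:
I(Y, N) = Y (I(Y, N) = 4*(1*(-1 + 1)) + Y = 4*(1*0) + Y = 4*0 + Y = 0 + Y = Y)
(-21838 - 18473) + I(14, -160) = (-21838 - 18473) + 14 = -40311 + 14 = -40297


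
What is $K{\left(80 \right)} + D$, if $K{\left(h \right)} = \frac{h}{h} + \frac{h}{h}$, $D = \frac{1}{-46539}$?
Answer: $\frac{93077}{46539} \approx 2.0$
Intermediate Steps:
$D = - \frac{1}{46539} \approx -2.1487 \cdot 10^{-5}$
$K{\left(h \right)} = 2$ ($K{\left(h \right)} = 1 + 1 = 2$)
$K{\left(80 \right)} + D = 2 - \frac{1}{46539} = \frac{93077}{46539}$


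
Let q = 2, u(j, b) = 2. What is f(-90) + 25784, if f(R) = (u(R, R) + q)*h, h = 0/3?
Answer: 25784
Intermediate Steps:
h = 0 (h = 0*(1/3) = 0)
f(R) = 0 (f(R) = (2 + 2)*0 = 4*0 = 0)
f(-90) + 25784 = 0 + 25784 = 25784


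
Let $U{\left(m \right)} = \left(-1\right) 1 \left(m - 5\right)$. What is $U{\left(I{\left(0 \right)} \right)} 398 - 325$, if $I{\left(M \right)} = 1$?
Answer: $1267$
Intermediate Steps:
$U{\left(m \right)} = 5 - m$ ($U{\left(m \right)} = - (-5 + m) = 5 - m$)
$U{\left(I{\left(0 \right)} \right)} 398 - 325 = \left(5 - 1\right) 398 - 325 = 4 \cdot 398 - 325 = 1592 - 325 = 1267$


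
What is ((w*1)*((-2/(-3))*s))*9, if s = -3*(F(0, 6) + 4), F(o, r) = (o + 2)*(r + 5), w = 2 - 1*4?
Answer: 936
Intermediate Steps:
w = -2 (w = 2 - 4 = -2)
F(o, r) = (2 + o)*(5 + r)
s = -78 (s = -3*((10 + 2*6 + 5*0 + 0*6) + 4) = -3*((10 + 12 + 0 + 0) + 4) = -3*(22 + 4) = -3*26 = -78)
((w*1)*((-2/(-3))*s))*9 = ((-2*1)*(-2/(-3)*(-78)))*9 = -2*(-2*(-⅓))*(-78)*9 = -4*(-78)/3*9 = -2*(-52)*9 = 104*9 = 936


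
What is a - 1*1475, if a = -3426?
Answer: -4901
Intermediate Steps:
a - 1*1475 = -3426 - 1*1475 = -3426 - 1475 = -4901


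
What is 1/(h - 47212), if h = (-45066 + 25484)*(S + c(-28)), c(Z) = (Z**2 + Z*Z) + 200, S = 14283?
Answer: -1/314357894 ≈ -3.1811e-9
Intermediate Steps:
c(Z) = 200 + 2*Z**2 (c(Z) = (Z**2 + Z**2) + 200 = 2*Z**2 + 200 = 200 + 2*Z**2)
h = -314310682 (h = (-45066 + 25484)*(14283 + (200 + 2*(-28)**2)) = -19582*(14283 + (200 + 2*784)) = -19582*(14283 + (200 + 1568)) = -19582*(14283 + 1768) = -19582*16051 = -314310682)
1/(h - 47212) = 1/(-314310682 - 47212) = 1/(-314357894) = -1/314357894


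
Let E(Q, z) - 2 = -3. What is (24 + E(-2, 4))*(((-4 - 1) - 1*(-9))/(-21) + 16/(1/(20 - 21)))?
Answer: -7820/21 ≈ -372.38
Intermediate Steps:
E(Q, z) = -1 (E(Q, z) = 2 - 3 = -1)
(24 + E(-2, 4))*(((-4 - 1) - 1*(-9))/(-21) + 16/(1/(20 - 21))) = (24 - 1)*(((-4 - 1) - 1*(-9))/(-21) + 16/(1/(20 - 21))) = 23*((-5 + 9)*(-1/21) + 16/(1/(-1))) = 23*(4*(-1/21) + 16/(-1)) = 23*(-4/21 + 16*(-1)) = 23*(-4/21 - 16) = 23*(-340/21) = -7820/21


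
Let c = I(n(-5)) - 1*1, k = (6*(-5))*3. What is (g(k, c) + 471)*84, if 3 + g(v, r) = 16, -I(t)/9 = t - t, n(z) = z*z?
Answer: 40656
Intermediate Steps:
n(z) = z**2
k = -90 (k = -30*3 = -90)
I(t) = 0 (I(t) = -9*(t - t) = -9*0 = 0)
c = -1 (c = 0 - 1*1 = 0 - 1 = -1)
g(v, r) = 13 (g(v, r) = -3 + 16 = 13)
(g(k, c) + 471)*84 = (13 + 471)*84 = 484*84 = 40656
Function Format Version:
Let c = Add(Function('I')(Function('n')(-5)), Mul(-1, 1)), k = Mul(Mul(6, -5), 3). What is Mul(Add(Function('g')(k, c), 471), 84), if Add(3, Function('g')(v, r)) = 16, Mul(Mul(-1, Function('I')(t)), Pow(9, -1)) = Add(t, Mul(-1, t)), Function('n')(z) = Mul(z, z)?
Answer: 40656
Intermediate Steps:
Function('n')(z) = Pow(z, 2)
k = -90 (k = Mul(-30, 3) = -90)
Function('I')(t) = 0 (Function('I')(t) = Mul(-9, Add(t, Mul(-1, t))) = Mul(-9, 0) = 0)
c = -1 (c = Add(0, Mul(-1, 1)) = Add(0, -1) = -1)
Function('g')(v, r) = 13 (Function('g')(v, r) = Add(-3, 16) = 13)
Mul(Add(Function('g')(k, c), 471), 84) = Mul(Add(13, 471), 84) = Mul(484, 84) = 40656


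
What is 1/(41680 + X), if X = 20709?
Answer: 1/62389 ≈ 1.6028e-5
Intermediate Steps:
1/(41680 + X) = 1/(41680 + 20709) = 1/62389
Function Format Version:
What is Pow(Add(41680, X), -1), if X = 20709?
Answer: Rational(1, 62389) ≈ 1.6028e-5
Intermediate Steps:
Pow(Add(41680, X), -1) = Pow(Add(41680, 20709), -1) = Pow(62389, -1) = Rational(1, 62389)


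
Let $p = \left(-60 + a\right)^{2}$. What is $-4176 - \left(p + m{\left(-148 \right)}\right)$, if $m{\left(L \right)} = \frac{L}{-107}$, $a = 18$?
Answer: $- \frac{635728}{107} \approx -5941.4$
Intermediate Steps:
$p = 1764$ ($p = \left(-60 + 18\right)^{2} = \left(-42\right)^{2} = 1764$)
$m{\left(L \right)} = - \frac{L}{107}$ ($m{\left(L \right)} = L \left(- \frac{1}{107}\right) = - \frac{L}{107}$)
$-4176 - \left(p + m{\left(-148 \right)}\right) = -4176 - \left(1764 - - \frac{148}{107}\right) = -4176 - \left(1764 + \frac{148}{107}\right) = -4176 - \frac{188896}{107} = - \frac{635728}{107}$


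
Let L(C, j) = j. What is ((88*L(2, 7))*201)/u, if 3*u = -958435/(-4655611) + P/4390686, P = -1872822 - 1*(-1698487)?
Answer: 7592889674588703408/3396551192725 ≈ 2.2355e+6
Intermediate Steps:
P = -174335 (P = -1872822 + 1698487 = -174335)
u = 3396551192725/61323978117438 (u = (-958435/(-4655611) - 174335/4390686)/3 = (-958435*(-1/4655611) - 174335*1/4390686)/3 = (958435/4655611 - 174335/4390686)/3 = (⅓)*(3396551192725/20441326039146) = 3396551192725/61323978117438 ≈ 0.055387)
((88*L(2, 7))*201)/u = ((88*7)*201)/(3396551192725/61323978117438) = (616*201)*(61323978117438/3396551192725) = 123816*(61323978117438/3396551192725) = 7592889674588703408/3396551192725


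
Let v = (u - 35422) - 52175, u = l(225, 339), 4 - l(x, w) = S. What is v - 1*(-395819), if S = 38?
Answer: 308188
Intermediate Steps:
l(x, w) = -34 (l(x, w) = 4 - 1*38 = 4 - 38 = -34)
u = -34
v = -87631 (v = (-34 - 35422) - 52175 = -35456 - 52175 = -87631)
v - 1*(-395819) = -87631 - 1*(-395819) = -87631 + 395819 = 308188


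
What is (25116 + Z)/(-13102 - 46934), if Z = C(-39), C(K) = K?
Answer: -8359/20012 ≈ -0.41770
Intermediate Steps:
Z = -39
(25116 + Z)/(-13102 - 46934) = (25116 - 39)/(-13102 - 46934) = 25077/(-60036) = 25077*(-1/60036) = -8359/20012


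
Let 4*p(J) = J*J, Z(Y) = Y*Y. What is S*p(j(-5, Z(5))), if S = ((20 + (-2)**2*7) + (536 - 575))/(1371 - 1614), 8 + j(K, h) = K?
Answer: -169/108 ≈ -1.5648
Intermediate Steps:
Z(Y) = Y**2
j(K, h) = -8 + K
p(J) = J**2/4 (p(J) = (J*J)/4 = J**2/4)
S = -1/27 (S = ((20 + 4*7) - 39)/(-243) = ((20 + 28) - 39)*(-1/243) = (48 - 39)*(-1/243) = 9*(-1/243) = -1/27 ≈ -0.037037)
S*p(j(-5, Z(5))) = -(-8 - 5)**2/108 = -(-13)**2/108 = -169/108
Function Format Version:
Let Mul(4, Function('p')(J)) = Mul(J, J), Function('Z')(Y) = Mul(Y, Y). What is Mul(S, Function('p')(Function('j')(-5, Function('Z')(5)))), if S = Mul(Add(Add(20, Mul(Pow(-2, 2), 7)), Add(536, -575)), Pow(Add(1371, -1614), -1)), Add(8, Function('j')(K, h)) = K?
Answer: Rational(-169, 108) ≈ -1.5648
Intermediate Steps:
Function('Z')(Y) = Pow(Y, 2)
Function('j')(K, h) = Add(-8, K)
Function('p')(J) = Mul(Rational(1, 4), Pow(J, 2)) (Function('p')(J) = Mul(Rational(1, 4), Mul(J, J)) = Mul(Rational(1, 4), Pow(J, 2)))
S = Rational(-1, 27) (S = Mul(Add(Add(20, Mul(4, 7)), -39), Pow(-243, -1)) = Mul(Add(Add(20, 28), -39), Rational(-1, 243)) = Mul(Add(48, -39), Rational(-1, 243)) = Mul(9, Rational(-1, 243)) = Rational(-1, 27) ≈ -0.037037)
Mul(S, Function('p')(Function('j')(-5, Function('Z')(5)))) = Mul(Rational(-1, 27), Mul(Rational(1, 4), Pow(Add(-8, -5), 2))) = Mul(Rational(-1, 27), Mul(Rational(1, 4), Pow(-13, 2))) = Mul(Rational(-1, 27), Mul(Rational(1, 4), 169)) = Mul(Rational(-1, 27), Rational(169, 4)) = Rational(-169, 108)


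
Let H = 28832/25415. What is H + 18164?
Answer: 27156876/1495 ≈ 18165.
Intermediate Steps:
H = 1696/1495 (H = 28832*(1/25415) = 1696/1495 ≈ 1.1344)
H + 18164 = 1696/1495 + 18164 = 27156876/1495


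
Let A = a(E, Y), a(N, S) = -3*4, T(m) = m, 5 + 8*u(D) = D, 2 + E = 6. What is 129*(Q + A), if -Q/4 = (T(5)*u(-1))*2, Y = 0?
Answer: 2322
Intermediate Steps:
E = 4 (E = -2 + 6 = 4)
u(D) = -5/8 + D/8
Q = 30 (Q = -4*5*(-5/8 + (1/8)*(-1))*2 = -4*5*(-5/8 - 1/8)*2 = -4*5*(-3/4)*2 = -(-15)*2 = -4*(-15/2) = 30)
a(N, S) = -12
A = -12
129*(Q + A) = 129*(30 - 12) = 129*18 = 2322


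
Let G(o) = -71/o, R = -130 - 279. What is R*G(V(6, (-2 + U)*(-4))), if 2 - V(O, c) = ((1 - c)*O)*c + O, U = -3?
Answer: 29039/2276 ≈ 12.759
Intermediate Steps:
V(O, c) = 2 - O - O*c*(1 - c) (V(O, c) = 2 - (((1 - c)*O)*c + O) = 2 - ((O*(1 - c))*c + O) = 2 - (O*c*(1 - c) + O) = 2 - (O + O*c*(1 - c)) = 2 + (-O - O*c*(1 - c)) = 2 - O - O*c*(1 - c))
R = -409
R*G(V(6, (-2 + U)*(-4))) = -(-29039)/(2 - 1*6 + 6*((-2 - 3)*(-4))² - 1*6*(-2 - 3)*(-4)) = -(-29039)/(2 - 6 + 6*(-5*(-4))² - 1*6*(-5*(-4))) = -(-29039)/(2 - 6 + 6*20² - 1*6*20) = -(-29039)/(2 - 6 + 6*400 - 120) = -(-29039)/(2 - 6 + 2400 - 120) = -(-29039)/2276 = -409*(-71/2276) = 29039/2276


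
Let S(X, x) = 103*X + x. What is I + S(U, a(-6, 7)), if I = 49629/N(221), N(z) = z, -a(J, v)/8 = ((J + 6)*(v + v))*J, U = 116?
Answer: 2690137/221 ≈ 12173.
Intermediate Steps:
a(J, v) = -16*J*v*(6 + J) (a(J, v) = -8*(J + 6)*(v + v)*J = -8*(6 + J)*(2*v)*J = -8*2*v*(6 + J)*J = -16*J*v*(6 + J))
S(X, x) = x + 103*X
I = 49629/221 ≈ 224.57
I + S(U, a(-6, 7)) = 49629/221 + (-16*(-6)*7*(6 - 6) + 103*116) = 49629/221 + (-16*(-6)*7*0 + 11948) = 49629/221 + (0 + 11948) = 49629/221 + 11948 = 2690137/221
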